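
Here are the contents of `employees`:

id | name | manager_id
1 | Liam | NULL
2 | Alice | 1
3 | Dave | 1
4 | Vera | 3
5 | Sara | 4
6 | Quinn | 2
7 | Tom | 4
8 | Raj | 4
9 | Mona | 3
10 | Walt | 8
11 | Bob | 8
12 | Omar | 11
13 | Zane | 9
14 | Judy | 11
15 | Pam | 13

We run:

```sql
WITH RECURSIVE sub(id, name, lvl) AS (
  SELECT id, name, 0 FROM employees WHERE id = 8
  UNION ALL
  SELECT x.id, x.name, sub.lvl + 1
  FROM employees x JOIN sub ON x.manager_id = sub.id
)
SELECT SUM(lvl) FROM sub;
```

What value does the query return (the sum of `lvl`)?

Base: id=8 (Raj) at lvl 0.
Iteration 1: rows with manager_id in {8} -> Walt (id 10, lvl 1), Bob (id 11, lvl 1).
Iteration 2: rows with manager_id in {10,11} -> Omar (id 12, lvl 2), Judy (id 14, lvl 2).
Iteration 3: no rows with manager_id in {12,14}; recursion stops.
SUM(lvl) = 0 + 1 + 1 + 2 + 2 = 6.

6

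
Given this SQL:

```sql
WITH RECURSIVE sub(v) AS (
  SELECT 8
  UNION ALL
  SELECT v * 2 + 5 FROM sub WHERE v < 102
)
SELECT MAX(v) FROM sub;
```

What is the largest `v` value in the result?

Base: v=8.
Iteration 1: 8 < 102 holds -> v = 8 * 2 + 5 = 21.
Iteration 2: 21 < 102 holds -> v = 21 * 2 + 5 = 47.
Iteration 3: 47 < 102 holds -> v = 47 * 2 + 5 = 99.
Iteration 4: 99 < 102 holds -> v = 99 * 2 + 5 = 203.
Iteration 5: 203 < 102 fails; recursion stops.
v values: 8, 21, 47, 99, 203; the maximum is 203.

203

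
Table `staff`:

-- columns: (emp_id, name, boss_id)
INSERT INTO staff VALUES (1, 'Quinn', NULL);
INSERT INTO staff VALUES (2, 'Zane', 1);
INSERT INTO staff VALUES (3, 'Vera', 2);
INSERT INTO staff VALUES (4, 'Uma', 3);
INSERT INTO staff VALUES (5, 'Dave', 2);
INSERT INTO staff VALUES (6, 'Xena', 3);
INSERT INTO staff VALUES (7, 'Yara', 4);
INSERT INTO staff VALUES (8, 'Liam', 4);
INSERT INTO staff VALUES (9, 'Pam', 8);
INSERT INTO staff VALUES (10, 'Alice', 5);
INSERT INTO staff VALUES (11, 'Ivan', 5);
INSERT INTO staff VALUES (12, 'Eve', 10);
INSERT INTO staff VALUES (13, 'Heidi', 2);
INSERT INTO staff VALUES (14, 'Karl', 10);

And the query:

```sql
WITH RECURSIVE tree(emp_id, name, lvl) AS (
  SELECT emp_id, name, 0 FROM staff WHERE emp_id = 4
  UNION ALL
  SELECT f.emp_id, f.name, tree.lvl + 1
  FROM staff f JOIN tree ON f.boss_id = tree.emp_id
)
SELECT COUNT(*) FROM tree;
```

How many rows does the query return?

Base: emp_id=4 (Uma) at lvl 0.
Iteration 1: rows with boss_id in {4} -> Yara (id 7, lvl 1), Liam (id 8, lvl 1).
Iteration 2: rows with boss_id in {7,8} -> Pam (id 9, lvl 2).
Iteration 3: no rows with boss_id in {9}; recursion stops.
Total rows emitted: 4.

4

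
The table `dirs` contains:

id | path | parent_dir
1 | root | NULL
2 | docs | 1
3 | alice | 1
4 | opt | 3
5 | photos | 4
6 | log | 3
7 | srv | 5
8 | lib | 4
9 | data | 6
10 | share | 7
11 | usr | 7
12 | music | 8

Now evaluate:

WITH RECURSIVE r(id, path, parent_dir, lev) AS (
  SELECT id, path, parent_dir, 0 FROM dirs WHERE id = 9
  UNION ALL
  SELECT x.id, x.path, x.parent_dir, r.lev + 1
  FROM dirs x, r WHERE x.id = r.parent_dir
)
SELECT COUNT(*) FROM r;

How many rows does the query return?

4

Base: id=9 (data), parent_dir=6, lev 0.
Iteration 1: join on id=6 -> log (id 6, parent_dir=3, lev 1).
Iteration 2: join on id=3 -> alice (id 3, parent_dir=1, lev 2).
Iteration 3: join on id=1 -> root (id 1, parent_dir=NULL, lev 3).
Iteration 4: parent_dir is NULL; no match; recursion stops.
Total rows emitted: 4.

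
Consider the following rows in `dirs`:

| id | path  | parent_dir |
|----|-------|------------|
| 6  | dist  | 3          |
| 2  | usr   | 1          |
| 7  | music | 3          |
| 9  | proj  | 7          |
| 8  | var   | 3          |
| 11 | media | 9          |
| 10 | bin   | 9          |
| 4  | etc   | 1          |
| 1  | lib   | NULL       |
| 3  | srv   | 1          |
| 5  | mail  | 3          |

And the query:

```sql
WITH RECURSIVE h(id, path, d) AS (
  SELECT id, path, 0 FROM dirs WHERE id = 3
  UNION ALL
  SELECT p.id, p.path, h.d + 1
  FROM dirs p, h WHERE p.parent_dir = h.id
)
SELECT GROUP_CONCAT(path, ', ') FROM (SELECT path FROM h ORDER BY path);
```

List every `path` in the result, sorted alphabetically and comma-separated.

bin, dist, mail, media, music, proj, srv, var

Base: id=3 (srv) at d 0.
Iteration 1: rows with parent_dir in {3} -> mail (id 5, d 1), dist (id 6, d 1), music (id 7, d 1), var (id 8, d 1).
Iteration 2: rows with parent_dir in {5,6,7,8} -> proj (id 9, d 2).
Iteration 3: rows with parent_dir in {9} -> bin (id 10, d 3), media (id 11, d 3).
Iteration 4: no rows with parent_dir in {10,11}; recursion stops.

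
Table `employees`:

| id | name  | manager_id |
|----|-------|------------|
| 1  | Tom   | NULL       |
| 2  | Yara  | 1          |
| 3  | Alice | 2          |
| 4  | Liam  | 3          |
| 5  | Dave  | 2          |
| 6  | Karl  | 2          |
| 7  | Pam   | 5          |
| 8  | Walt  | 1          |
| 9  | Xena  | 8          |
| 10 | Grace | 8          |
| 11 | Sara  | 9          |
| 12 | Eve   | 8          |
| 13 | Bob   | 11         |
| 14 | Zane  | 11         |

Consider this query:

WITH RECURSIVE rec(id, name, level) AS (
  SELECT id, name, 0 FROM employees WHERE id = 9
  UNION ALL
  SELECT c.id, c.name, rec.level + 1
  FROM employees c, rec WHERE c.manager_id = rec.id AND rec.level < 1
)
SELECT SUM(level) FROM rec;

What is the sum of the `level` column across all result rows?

Base: id=9 (Xena) at level 0.
Iteration 1: rows with manager_id in {9} -> Sara (id 11, level 1).
Iteration 2: level < 1 fails for all current rows; recursion stops.
SUM(level) = 0 + 1 = 1.

1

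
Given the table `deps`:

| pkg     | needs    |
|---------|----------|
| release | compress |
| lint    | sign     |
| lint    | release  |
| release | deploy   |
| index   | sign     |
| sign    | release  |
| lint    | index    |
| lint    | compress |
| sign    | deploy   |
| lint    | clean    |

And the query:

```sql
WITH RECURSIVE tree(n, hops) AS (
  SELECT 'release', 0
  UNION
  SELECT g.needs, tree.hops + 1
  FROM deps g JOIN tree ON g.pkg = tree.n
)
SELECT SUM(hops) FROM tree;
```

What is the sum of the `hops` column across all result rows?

2

Base: (release, hops=0).
Iteration 1: edges from {release} -> (compress, hops=1), (deploy, hops=1).
Iteration 2: no outgoing edges from {compress,deploy}; recursion stops.
SUM(hops) = 0 + 1 + 1 = 2.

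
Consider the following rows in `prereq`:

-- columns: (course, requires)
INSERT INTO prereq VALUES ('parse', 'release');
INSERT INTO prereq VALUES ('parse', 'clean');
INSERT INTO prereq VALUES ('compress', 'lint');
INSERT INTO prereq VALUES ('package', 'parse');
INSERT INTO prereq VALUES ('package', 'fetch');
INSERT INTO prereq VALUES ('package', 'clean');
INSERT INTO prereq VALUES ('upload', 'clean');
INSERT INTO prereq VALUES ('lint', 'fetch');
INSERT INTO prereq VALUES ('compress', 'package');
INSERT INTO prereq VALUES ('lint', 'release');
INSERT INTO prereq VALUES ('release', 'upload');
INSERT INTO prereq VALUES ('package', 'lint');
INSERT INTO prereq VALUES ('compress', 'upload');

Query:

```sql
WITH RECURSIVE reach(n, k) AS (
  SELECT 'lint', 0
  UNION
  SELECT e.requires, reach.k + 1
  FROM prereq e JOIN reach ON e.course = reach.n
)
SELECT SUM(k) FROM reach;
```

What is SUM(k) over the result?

7

Base: (lint, k=0).
Iteration 1: edges from {lint} -> (fetch, k=1), (release, k=1).
Iteration 2: edges from {fetch,release} -> (upload, k=2).
Iteration 3: edges from {upload} -> (clean, k=3).
Iteration 4: no outgoing edges from {clean}; recursion stops.
SUM(k) = 0 + 1 + 1 + 2 + 3 = 7.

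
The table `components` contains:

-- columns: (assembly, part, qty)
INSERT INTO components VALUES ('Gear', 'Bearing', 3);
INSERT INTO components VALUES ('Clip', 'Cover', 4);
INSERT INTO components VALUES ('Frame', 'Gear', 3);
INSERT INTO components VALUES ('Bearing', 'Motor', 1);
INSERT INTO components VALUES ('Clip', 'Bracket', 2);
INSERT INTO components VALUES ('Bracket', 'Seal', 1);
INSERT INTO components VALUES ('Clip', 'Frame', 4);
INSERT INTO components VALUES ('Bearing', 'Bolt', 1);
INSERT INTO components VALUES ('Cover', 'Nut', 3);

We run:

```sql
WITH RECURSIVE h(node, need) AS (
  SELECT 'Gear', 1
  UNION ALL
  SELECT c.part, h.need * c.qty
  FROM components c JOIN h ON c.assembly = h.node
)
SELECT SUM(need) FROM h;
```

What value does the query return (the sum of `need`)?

Base: (Gear, need=1).
Iteration 1: components of {Gear} -> Bearing = 1*3 = 3.
Iteration 2: components of {Bearing} -> Bolt = 3*1 = 3, Motor = 3*1 = 3.
Iteration 3: no further components; recursion stops.
SUM(need) = 1 + 3 + 3 + 3 = 10.

10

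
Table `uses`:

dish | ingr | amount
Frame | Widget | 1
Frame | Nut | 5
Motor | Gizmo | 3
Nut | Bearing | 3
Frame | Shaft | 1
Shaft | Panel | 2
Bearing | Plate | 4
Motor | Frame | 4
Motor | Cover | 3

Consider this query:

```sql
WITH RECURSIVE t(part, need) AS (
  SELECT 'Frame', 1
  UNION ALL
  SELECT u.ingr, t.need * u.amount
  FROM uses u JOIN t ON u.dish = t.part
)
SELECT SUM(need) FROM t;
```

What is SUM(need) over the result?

85

Base: (Frame, need=1).
Iteration 1: components of {Frame} -> Nut = 1*5 = 5, Shaft = 1*1 = 1, Widget = 1*1 = 1.
Iteration 2: components of {Nut,Shaft,Widget} -> Bearing = 5*3 = 15, Panel = 1*2 = 2.
Iteration 3: components of {Bearing,Panel} -> Plate = 15*4 = 60.
Iteration 4: no further components; recursion stops.
SUM(need) = 1 + 1 + 5 + 1 + 15 + 2 + 60 = 85.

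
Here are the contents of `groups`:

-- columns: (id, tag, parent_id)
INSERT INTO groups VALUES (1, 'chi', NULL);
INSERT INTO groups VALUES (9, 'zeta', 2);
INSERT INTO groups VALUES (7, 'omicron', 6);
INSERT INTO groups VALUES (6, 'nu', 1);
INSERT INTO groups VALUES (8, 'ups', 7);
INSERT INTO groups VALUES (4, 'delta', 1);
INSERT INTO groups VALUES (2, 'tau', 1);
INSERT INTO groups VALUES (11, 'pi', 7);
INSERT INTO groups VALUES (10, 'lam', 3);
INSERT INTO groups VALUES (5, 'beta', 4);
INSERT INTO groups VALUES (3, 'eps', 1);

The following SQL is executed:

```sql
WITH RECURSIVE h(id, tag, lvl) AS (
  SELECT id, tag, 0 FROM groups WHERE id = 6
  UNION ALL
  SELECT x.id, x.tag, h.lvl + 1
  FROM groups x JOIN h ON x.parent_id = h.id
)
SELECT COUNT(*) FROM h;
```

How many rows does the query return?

4

Base: id=6 (nu) at lvl 0.
Iteration 1: rows with parent_id in {6} -> omicron (id 7, lvl 1).
Iteration 2: rows with parent_id in {7} -> ups (id 8, lvl 2), pi (id 11, lvl 2).
Iteration 3: no rows with parent_id in {8,11}; recursion stops.
Total rows emitted: 4.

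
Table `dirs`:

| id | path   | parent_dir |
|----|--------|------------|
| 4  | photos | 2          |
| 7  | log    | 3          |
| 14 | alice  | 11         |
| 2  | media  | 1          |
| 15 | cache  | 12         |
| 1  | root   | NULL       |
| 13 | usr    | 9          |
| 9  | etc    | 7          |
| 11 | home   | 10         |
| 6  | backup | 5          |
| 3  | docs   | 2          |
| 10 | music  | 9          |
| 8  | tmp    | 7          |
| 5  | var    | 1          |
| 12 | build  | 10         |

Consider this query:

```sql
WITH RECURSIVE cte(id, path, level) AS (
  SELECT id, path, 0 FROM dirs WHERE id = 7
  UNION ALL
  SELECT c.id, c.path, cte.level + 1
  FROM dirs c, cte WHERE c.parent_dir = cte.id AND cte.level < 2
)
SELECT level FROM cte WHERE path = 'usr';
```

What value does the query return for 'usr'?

Base: id=7 (log) at level 0.
Iteration 1: rows with parent_dir in {7} -> tmp (id 8, level 1), etc (id 9, level 1).
Iteration 2: rows with parent_dir in {8,9} -> music (id 10, level 2), usr (id 13, level 2).
Iteration 3: level < 2 fails for all current rows; recursion stops.

2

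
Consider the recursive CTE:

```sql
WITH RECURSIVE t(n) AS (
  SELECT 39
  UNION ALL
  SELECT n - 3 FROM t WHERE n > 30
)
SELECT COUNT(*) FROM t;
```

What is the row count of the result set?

4

Base: n=39.
Iteration 1: 39 > 30 holds -> n = 39 - 3 = 36.
Iteration 2: 36 > 30 holds -> n = 36 - 3 = 33.
Iteration 3: 33 > 30 holds -> n = 33 - 3 = 30.
Iteration 4: 30 > 30 fails; recursion stops.
Total rows emitted: 4.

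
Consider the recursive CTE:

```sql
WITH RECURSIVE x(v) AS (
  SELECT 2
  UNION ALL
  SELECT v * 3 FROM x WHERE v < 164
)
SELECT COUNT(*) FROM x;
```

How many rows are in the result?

6

Base: v=2.
Iteration 1: 2 < 164 holds -> v = 2 * 3 = 6.
Iteration 2: 6 < 164 holds -> v = 6 * 3 = 18.
Iteration 3: 18 < 164 holds -> v = 18 * 3 = 54.
Iteration 4: 54 < 164 holds -> v = 54 * 3 = 162.
Iteration 5: 162 < 164 holds -> v = 162 * 3 = 486.
Iteration 6: 486 < 164 fails; recursion stops.
Total rows emitted: 6.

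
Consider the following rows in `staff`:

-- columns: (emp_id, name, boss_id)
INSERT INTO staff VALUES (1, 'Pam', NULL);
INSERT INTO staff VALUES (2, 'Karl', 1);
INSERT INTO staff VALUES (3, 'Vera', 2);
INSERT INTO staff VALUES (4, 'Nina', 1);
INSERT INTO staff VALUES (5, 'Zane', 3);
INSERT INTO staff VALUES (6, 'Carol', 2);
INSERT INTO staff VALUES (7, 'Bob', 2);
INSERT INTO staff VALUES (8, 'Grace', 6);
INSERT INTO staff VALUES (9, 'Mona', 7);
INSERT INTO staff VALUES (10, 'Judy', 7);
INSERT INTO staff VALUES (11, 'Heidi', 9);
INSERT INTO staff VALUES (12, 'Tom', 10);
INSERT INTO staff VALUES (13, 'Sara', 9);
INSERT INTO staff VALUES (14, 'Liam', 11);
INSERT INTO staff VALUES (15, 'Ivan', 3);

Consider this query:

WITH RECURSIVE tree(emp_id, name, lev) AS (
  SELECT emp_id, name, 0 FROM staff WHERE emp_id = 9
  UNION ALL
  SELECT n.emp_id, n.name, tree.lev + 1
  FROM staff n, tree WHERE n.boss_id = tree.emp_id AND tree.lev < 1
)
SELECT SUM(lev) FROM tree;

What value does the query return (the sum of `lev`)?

2

Base: emp_id=9 (Mona) at lev 0.
Iteration 1: rows with boss_id in {9} -> Heidi (id 11, lev 1), Sara (id 13, lev 1).
Iteration 2: lev < 1 fails for all current rows; recursion stops.
SUM(lev) = 0 + 1 + 1 = 2.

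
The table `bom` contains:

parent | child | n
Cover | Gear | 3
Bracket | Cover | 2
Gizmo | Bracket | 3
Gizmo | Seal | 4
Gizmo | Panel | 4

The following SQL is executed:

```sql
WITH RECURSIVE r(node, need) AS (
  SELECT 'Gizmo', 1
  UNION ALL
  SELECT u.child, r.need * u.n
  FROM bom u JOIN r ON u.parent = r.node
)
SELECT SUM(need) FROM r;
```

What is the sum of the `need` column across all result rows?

Base: (Gizmo, need=1).
Iteration 1: components of {Gizmo} -> Bracket = 1*3 = 3, Panel = 1*4 = 4, Seal = 1*4 = 4.
Iteration 2: components of {Bracket,Panel,Seal} -> Cover = 3*2 = 6.
Iteration 3: components of {Cover} -> Gear = 6*3 = 18.
Iteration 4: no further components; recursion stops.
SUM(need) = 1 + 4 + 4 + 3 + 6 + 18 = 36.

36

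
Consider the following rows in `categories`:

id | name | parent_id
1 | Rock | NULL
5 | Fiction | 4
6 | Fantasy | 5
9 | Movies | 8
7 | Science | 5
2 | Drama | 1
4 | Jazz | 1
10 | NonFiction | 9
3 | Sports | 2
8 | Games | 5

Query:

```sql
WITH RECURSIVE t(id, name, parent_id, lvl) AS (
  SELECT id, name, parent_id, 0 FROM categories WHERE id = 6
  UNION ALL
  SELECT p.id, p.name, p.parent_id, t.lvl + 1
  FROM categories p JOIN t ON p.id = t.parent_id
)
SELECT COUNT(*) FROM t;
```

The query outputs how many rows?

4

Base: id=6 (Fantasy), parent_id=5, lvl 0.
Iteration 1: join on id=5 -> Fiction (id 5, parent_id=4, lvl 1).
Iteration 2: join on id=4 -> Jazz (id 4, parent_id=1, lvl 2).
Iteration 3: join on id=1 -> Rock (id 1, parent_id=NULL, lvl 3).
Iteration 4: parent_id is NULL; no match; recursion stops.
Total rows emitted: 4.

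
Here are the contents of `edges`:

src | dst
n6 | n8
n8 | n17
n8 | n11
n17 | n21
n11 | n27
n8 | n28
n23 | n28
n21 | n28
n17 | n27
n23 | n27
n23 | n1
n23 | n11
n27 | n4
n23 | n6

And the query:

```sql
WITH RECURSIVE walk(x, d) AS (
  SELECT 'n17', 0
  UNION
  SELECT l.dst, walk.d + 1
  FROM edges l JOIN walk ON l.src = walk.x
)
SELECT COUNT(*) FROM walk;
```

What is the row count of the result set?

5

Base: (n17, d=0).
Iteration 1: edges from {n17} -> (n21, d=1), (n27, d=1).
Iteration 2: edges from {n21,n27} -> (n28, d=2), (n4, d=2).
Iteration 3: no outgoing edges from {n28,n4}; recursion stops.
Total rows emitted: 5.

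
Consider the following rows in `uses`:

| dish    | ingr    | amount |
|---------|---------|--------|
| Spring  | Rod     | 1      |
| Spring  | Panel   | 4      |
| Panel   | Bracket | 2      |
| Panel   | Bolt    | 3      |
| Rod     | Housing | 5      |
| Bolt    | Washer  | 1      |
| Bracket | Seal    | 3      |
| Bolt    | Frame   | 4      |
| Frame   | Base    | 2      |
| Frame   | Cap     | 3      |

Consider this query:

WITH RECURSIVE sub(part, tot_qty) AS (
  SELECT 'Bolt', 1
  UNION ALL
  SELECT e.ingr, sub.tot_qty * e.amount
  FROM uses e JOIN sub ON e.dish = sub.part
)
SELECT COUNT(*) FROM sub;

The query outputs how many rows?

5

Base: (Bolt, tot_qty=1).
Iteration 1: components of {Bolt} -> Frame = 1*4 = 4, Washer = 1*1 = 1.
Iteration 2: components of {Frame,Washer} -> Base = 4*2 = 8, Cap = 4*3 = 12.
Iteration 3: no further components; recursion stops.
Total rows emitted: 5.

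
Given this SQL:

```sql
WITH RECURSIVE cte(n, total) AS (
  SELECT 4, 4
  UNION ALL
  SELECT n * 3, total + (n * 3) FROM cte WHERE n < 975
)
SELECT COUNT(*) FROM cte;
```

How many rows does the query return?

Base: n=4, total=4.
Iteration 1: 4 < 975 holds -> n = 4 * 3 = 12, total = 4 + 12 = 16.
Iteration 2: 12 < 975 holds -> n = 12 * 3 = 36, total = 16 + 36 = 52.
Iteration 3: 36 < 975 holds -> n = 36 * 3 = 108, total = 52 + 108 = 160.
Iteration 4: 108 < 975 holds -> n = 108 * 3 = 324, total = 160 + 324 = 484.
Iteration 5: 324 < 975 holds -> n = 324 * 3 = 972, total = 484 + 972 = 1456.
Iteration 6: 972 < 975 holds -> n = 972 * 3 = 2916, total = 1456 + 2916 = 4372.
Iteration 7: 2916 < 975 fails; recursion stops.
Total rows emitted: 7.

7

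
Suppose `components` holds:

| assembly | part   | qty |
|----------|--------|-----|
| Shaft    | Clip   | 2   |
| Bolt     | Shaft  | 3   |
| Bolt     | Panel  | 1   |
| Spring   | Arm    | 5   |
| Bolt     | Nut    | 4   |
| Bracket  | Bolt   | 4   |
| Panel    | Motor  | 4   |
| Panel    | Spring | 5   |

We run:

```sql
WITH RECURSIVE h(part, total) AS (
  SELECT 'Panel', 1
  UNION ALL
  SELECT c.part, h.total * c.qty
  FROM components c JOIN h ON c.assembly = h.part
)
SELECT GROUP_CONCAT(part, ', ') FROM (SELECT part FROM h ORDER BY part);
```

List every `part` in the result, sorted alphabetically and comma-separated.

Arm, Motor, Panel, Spring

Base: (Panel, total=1).
Iteration 1: components of {Panel} -> Motor = 1*4 = 4, Spring = 1*5 = 5.
Iteration 2: components of {Motor,Spring} -> Arm = 5*5 = 25.
Iteration 3: no further components; recursion stops.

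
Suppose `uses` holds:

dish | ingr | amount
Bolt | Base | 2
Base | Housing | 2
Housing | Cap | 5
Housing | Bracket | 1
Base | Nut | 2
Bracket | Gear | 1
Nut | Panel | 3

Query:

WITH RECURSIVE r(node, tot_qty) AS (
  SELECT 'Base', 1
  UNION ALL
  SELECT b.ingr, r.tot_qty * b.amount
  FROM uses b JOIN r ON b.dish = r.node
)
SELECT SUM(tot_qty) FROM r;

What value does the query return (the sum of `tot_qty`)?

Base: (Base, tot_qty=1).
Iteration 1: components of {Base} -> Housing = 1*2 = 2, Nut = 1*2 = 2.
Iteration 2: components of {Housing,Nut} -> Bracket = 2*1 = 2, Cap = 2*5 = 10, Panel = 2*3 = 6.
Iteration 3: components of {Bracket,Cap,Panel} -> Gear = 2*1 = 2.
Iteration 4: no further components; recursion stops.
SUM(tot_qty) = 1 + 2 + 2 + 10 + 2 + 6 + 2 = 25.

25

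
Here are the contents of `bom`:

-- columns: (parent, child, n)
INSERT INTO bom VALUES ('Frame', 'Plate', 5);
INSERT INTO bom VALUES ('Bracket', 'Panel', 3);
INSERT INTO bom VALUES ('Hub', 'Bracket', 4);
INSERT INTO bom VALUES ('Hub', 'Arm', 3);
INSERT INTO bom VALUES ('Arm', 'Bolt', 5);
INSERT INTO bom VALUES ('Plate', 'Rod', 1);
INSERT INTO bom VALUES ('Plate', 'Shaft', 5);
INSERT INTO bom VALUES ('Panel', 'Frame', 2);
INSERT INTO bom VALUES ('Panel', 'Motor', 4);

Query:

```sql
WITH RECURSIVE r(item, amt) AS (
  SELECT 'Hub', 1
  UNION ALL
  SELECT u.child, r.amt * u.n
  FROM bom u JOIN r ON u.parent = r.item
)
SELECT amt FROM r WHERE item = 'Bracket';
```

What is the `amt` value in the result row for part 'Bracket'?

4

Base: (Hub, amt=1).
Iteration 1: components of {Hub} -> Arm = 1*3 = 3, Bracket = 1*4 = 4.
Iteration 2: components of {Arm,Bracket} -> Bolt = 3*5 = 15, Panel = 4*3 = 12.
Iteration 3: components of {Bolt,Panel} -> Frame = 12*2 = 24, Motor = 12*4 = 48.
Iteration 4: components of {Frame,Motor} -> Plate = 24*5 = 120.
Iteration 5: components of {Plate} -> Rod = 120*1 = 120, Shaft = 120*5 = 600.
Iteration 6: no further components; recursion stops.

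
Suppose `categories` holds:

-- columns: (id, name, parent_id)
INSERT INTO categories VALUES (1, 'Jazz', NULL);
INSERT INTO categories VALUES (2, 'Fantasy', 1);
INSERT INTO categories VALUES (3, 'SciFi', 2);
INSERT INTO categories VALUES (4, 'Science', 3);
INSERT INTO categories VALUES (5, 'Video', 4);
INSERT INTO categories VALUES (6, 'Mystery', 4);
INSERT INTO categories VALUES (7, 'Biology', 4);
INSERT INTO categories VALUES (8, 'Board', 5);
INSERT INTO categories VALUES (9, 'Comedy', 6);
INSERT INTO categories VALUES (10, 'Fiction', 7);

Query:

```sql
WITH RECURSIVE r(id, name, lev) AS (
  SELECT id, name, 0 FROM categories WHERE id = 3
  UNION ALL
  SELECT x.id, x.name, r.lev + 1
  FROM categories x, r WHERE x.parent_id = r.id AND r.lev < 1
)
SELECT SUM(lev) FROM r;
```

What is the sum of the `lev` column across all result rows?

Base: id=3 (SciFi) at lev 0.
Iteration 1: rows with parent_id in {3} -> Science (id 4, lev 1).
Iteration 2: lev < 1 fails for all current rows; recursion stops.
SUM(lev) = 0 + 1 = 1.

1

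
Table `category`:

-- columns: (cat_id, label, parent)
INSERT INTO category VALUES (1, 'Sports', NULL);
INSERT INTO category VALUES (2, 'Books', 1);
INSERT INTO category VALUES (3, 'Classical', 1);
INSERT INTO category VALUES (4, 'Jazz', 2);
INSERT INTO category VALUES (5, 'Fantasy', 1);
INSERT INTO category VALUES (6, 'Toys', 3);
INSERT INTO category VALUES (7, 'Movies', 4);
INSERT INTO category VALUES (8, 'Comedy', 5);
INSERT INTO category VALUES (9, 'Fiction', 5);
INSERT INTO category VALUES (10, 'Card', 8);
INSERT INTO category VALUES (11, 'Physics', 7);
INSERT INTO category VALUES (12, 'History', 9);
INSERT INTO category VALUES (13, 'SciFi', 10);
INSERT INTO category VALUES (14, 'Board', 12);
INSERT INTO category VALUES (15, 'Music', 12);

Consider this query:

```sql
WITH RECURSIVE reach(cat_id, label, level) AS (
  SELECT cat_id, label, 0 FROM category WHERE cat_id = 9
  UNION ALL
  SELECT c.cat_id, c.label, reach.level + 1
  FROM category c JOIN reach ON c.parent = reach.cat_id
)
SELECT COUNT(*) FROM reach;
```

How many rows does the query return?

4

Base: cat_id=9 (Fiction) at level 0.
Iteration 1: rows with parent in {9} -> History (id 12, level 1).
Iteration 2: rows with parent in {12} -> Board (id 14, level 2), Music (id 15, level 2).
Iteration 3: no rows with parent in {14,15}; recursion stops.
Total rows emitted: 4.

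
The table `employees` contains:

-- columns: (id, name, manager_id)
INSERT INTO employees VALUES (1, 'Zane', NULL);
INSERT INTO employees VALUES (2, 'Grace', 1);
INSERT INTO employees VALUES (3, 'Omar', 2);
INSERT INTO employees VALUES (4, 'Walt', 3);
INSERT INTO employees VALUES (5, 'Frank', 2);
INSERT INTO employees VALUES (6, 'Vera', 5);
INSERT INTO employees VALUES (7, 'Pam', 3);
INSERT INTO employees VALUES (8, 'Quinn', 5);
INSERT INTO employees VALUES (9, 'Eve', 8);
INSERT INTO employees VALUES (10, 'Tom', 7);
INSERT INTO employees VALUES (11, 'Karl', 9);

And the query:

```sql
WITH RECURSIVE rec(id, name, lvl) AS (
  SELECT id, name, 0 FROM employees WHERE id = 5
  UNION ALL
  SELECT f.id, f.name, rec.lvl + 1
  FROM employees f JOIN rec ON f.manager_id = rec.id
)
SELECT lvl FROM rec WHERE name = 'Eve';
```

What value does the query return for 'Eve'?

2

Base: id=5 (Frank) at lvl 0.
Iteration 1: rows with manager_id in {5} -> Vera (id 6, lvl 1), Quinn (id 8, lvl 1).
Iteration 2: rows with manager_id in {6,8} -> Eve (id 9, lvl 2).
Iteration 3: rows with manager_id in {9} -> Karl (id 11, lvl 3).
Iteration 4: no rows with manager_id in {11}; recursion stops.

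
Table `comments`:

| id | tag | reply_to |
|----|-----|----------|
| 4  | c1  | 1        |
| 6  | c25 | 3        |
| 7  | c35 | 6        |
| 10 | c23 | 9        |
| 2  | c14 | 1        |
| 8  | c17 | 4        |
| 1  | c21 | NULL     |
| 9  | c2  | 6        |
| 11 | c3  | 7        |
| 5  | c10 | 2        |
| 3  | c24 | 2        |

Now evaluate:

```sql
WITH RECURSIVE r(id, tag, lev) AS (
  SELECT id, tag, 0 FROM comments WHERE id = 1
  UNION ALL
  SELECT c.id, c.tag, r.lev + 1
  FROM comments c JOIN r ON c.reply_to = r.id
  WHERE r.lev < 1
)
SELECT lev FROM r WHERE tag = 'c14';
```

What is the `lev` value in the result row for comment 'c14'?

1

Base: id=1 (c21) at lev 0.
Iteration 1: rows with reply_to in {1} -> c14 (id 2, lev 1), c1 (id 4, lev 1).
Iteration 2: lev < 1 fails for all current rows; recursion stops.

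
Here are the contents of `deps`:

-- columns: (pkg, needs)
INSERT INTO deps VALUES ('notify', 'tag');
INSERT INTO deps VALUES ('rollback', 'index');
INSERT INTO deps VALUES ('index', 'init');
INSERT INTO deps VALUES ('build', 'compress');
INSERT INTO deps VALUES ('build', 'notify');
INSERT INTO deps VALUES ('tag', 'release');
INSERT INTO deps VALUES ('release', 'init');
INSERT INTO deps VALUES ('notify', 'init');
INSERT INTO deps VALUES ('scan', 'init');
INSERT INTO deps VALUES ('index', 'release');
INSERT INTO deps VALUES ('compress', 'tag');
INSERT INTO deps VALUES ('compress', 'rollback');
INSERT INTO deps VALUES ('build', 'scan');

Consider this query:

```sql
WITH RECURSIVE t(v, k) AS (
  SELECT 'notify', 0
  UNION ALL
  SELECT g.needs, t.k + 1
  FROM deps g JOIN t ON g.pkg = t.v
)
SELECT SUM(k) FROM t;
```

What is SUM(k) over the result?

Base: (notify, k=0).
Iteration 1: edges from {notify} -> (init, k=1), (tag, k=1).
Iteration 2: edges from {init,tag} -> (release, k=2).
Iteration 3: edges from {release} -> (init, k=3).
Iteration 4: no outgoing edges from {init}; recursion stops.
SUM(k) = 0 + 1 + 1 + 2 + 3 = 7.

7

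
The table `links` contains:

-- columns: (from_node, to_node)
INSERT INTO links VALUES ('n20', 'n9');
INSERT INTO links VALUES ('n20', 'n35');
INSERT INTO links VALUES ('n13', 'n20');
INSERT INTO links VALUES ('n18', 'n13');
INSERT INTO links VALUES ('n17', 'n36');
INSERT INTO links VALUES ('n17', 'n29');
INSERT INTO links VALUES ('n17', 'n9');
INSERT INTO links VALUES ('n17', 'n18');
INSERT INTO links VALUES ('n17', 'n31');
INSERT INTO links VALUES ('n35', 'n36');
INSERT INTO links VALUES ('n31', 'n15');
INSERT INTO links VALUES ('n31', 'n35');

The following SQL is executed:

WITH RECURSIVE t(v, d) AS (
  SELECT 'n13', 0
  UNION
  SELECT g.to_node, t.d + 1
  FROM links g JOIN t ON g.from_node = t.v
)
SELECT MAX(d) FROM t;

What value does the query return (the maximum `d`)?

3

Base: (n13, d=0).
Iteration 1: edges from {n13} -> (n20, d=1).
Iteration 2: edges from {n20} -> (n35, d=2), (n9, d=2).
Iteration 3: edges from {n35,n9} -> (n36, d=3).
Iteration 4: no outgoing edges from {n36}; recursion stops.
d values: 0, 1, 2, 2, 3; the maximum is 3.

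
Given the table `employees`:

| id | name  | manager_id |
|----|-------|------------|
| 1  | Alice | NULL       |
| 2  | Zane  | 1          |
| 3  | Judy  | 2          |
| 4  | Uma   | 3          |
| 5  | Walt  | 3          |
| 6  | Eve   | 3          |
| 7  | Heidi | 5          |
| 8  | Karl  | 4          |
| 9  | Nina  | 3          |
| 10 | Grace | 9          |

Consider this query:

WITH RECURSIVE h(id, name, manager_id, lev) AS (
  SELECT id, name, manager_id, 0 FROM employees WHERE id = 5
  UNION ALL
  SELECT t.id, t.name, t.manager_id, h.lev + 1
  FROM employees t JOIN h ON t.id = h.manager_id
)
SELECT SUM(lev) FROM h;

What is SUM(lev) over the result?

Base: id=5 (Walt), manager_id=3, lev 0.
Iteration 1: join on id=3 -> Judy (id 3, manager_id=2, lev 1).
Iteration 2: join on id=2 -> Zane (id 2, manager_id=1, lev 2).
Iteration 3: join on id=1 -> Alice (id 1, manager_id=NULL, lev 3).
Iteration 4: manager_id is NULL; no match; recursion stops.
SUM(lev) = 0 + 1 + 2 + 3 = 6.

6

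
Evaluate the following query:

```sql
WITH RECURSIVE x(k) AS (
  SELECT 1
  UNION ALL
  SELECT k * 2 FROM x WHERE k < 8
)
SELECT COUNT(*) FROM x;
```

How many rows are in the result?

Base: k=1.
Iteration 1: 1 < 8 holds -> k = 1 * 2 = 2.
Iteration 2: 2 < 8 holds -> k = 2 * 2 = 4.
Iteration 3: 4 < 8 holds -> k = 4 * 2 = 8.
Iteration 4: 8 < 8 fails; recursion stops.
Total rows emitted: 4.

4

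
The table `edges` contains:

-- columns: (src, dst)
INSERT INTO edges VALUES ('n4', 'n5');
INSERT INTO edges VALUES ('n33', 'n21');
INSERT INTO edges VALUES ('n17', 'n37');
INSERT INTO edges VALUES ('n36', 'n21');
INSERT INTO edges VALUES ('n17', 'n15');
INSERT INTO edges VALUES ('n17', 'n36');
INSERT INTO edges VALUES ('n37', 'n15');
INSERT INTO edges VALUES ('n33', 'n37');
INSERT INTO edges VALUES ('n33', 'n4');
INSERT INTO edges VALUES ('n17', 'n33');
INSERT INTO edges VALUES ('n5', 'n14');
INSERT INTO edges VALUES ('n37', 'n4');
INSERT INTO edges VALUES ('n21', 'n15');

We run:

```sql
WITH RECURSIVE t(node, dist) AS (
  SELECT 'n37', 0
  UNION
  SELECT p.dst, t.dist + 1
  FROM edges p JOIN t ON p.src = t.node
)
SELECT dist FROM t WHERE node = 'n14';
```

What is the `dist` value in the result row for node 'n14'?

Base: (n37, dist=0).
Iteration 1: edges from {n37} -> (n15, dist=1), (n4, dist=1).
Iteration 2: edges from {n15,n4} -> (n5, dist=2).
Iteration 3: edges from {n5} -> (n14, dist=3).
Iteration 4: no outgoing edges from {n14}; recursion stops.

3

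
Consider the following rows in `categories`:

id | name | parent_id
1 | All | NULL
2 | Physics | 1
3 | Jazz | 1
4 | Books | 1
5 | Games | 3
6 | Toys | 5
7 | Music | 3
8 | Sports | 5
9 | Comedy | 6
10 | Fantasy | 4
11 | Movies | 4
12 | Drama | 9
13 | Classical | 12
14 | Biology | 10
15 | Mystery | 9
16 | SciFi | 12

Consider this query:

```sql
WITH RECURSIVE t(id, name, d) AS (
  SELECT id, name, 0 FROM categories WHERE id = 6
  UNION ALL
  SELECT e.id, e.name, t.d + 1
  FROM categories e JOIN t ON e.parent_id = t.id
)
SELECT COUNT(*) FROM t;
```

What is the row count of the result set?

Base: id=6 (Toys) at d 0.
Iteration 1: rows with parent_id in {6} -> Comedy (id 9, d 1).
Iteration 2: rows with parent_id in {9} -> Drama (id 12, d 2), Mystery (id 15, d 2).
Iteration 3: rows with parent_id in {12,15} -> Classical (id 13, d 3), SciFi (id 16, d 3).
Iteration 4: no rows with parent_id in {13,16}; recursion stops.
Total rows emitted: 6.

6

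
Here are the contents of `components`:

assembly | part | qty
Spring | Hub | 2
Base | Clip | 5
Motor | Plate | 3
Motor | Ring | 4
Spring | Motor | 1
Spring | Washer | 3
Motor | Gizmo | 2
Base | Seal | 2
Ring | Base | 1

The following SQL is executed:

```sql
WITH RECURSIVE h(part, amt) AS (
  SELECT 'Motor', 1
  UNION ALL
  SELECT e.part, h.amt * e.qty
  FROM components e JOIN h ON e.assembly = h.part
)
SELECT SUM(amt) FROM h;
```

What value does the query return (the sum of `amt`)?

Base: (Motor, amt=1).
Iteration 1: components of {Motor} -> Gizmo = 1*2 = 2, Plate = 1*3 = 3, Ring = 1*4 = 4.
Iteration 2: components of {Gizmo,Plate,Ring} -> Base = 4*1 = 4.
Iteration 3: components of {Base} -> Clip = 4*5 = 20, Seal = 4*2 = 8.
Iteration 4: no further components; recursion stops.
SUM(amt) = 1 + 4 + 2 + 3 + 4 + 8 + 20 = 42.

42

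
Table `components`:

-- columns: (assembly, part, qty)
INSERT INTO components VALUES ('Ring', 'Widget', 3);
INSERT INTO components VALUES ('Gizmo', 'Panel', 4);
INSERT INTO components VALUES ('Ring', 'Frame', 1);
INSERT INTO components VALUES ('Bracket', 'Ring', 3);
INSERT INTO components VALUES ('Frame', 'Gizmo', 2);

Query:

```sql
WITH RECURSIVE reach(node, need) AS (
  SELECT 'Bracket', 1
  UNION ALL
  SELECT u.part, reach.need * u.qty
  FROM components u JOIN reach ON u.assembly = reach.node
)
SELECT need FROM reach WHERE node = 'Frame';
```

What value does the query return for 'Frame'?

3

Base: (Bracket, need=1).
Iteration 1: components of {Bracket} -> Ring = 1*3 = 3.
Iteration 2: components of {Ring} -> Frame = 3*1 = 3, Widget = 3*3 = 9.
Iteration 3: components of {Frame,Widget} -> Gizmo = 3*2 = 6.
Iteration 4: components of {Gizmo} -> Panel = 6*4 = 24.
Iteration 5: no further components; recursion stops.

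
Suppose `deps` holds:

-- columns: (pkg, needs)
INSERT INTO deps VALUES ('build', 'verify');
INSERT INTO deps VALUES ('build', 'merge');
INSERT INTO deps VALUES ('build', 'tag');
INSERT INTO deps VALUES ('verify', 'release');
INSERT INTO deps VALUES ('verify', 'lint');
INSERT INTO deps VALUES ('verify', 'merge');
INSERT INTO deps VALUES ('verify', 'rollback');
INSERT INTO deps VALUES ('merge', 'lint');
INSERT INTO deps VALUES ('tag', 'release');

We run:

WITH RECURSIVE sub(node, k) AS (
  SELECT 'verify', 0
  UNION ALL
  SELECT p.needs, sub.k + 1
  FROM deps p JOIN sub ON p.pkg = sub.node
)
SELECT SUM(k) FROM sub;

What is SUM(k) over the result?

Base: (verify, k=0).
Iteration 1: edges from {verify} -> (lint, k=1), (merge, k=1), (release, k=1), (rollback, k=1).
Iteration 2: edges from {lint,merge,release,rollback} -> (lint, k=2).
Iteration 3: no outgoing edges from {lint}; recursion stops.
SUM(k) = 0 + 1 + 1 + 1 + 1 + 2 = 6.

6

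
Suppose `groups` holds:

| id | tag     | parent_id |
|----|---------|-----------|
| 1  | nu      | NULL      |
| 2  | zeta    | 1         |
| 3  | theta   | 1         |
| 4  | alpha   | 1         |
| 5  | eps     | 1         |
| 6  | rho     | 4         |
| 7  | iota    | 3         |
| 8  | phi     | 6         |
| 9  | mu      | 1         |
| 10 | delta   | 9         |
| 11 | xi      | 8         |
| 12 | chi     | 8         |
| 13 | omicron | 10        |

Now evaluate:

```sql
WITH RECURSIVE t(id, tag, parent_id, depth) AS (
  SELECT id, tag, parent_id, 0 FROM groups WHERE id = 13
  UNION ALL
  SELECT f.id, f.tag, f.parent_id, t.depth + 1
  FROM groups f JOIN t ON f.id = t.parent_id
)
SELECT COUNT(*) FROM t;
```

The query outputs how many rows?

4

Base: id=13 (omicron), parent_id=10, depth 0.
Iteration 1: join on id=10 -> delta (id 10, parent_id=9, depth 1).
Iteration 2: join on id=9 -> mu (id 9, parent_id=1, depth 2).
Iteration 3: join on id=1 -> nu (id 1, parent_id=NULL, depth 3).
Iteration 4: parent_id is NULL; no match; recursion stops.
Total rows emitted: 4.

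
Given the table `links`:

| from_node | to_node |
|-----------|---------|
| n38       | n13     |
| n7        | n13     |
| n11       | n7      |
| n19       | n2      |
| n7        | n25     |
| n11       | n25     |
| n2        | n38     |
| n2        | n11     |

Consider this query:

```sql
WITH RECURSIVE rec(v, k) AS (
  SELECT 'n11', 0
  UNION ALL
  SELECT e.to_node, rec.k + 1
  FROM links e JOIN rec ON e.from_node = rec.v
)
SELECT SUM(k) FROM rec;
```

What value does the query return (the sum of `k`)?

Base: (n11, k=0).
Iteration 1: edges from {n11} -> (n25, k=1), (n7, k=1).
Iteration 2: edges from {n25,n7} -> (n13, k=2), (n25, k=2).
Iteration 3: no outgoing edges from {n13,n25}; recursion stops.
SUM(k) = 0 + 1 + 1 + 2 + 2 = 6.

6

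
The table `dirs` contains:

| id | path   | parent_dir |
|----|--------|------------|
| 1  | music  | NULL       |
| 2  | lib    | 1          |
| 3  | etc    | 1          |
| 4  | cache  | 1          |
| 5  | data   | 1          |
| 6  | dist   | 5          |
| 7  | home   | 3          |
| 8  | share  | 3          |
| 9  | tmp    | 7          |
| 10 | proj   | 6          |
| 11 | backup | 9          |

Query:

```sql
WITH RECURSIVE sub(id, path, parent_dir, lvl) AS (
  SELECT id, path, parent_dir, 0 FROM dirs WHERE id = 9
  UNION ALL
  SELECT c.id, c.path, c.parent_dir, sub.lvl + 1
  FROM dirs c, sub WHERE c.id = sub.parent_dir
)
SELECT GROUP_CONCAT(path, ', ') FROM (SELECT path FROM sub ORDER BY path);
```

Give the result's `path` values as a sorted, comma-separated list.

Base: id=9 (tmp), parent_dir=7, lvl 0.
Iteration 1: join on id=7 -> home (id 7, parent_dir=3, lvl 1).
Iteration 2: join on id=3 -> etc (id 3, parent_dir=1, lvl 2).
Iteration 3: join on id=1 -> music (id 1, parent_dir=NULL, lvl 3).
Iteration 4: parent_dir is NULL; no match; recursion stops.

etc, home, music, tmp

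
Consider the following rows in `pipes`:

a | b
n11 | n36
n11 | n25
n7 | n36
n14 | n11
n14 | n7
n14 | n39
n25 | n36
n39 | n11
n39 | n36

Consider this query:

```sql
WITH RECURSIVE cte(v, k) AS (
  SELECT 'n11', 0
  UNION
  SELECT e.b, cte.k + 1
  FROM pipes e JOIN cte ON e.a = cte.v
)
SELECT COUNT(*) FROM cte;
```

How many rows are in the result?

4

Base: (n11, k=0).
Iteration 1: edges from {n11} -> (n25, k=1), (n36, k=1).
Iteration 2: edges from {n25,n36} -> (n36, k=2).
Iteration 3: no outgoing edges from {n36}; recursion stops.
Total rows emitted: 4.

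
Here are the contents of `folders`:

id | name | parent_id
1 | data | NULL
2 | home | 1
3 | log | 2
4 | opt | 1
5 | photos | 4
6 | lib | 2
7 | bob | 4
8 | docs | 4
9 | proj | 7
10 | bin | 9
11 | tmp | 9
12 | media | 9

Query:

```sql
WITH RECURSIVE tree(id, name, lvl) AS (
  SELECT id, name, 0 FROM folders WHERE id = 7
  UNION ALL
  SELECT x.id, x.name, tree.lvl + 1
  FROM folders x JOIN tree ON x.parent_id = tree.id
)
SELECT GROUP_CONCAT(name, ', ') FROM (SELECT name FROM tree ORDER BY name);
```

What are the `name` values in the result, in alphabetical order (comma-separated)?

Base: id=7 (bob) at lvl 0.
Iteration 1: rows with parent_id in {7} -> proj (id 9, lvl 1).
Iteration 2: rows with parent_id in {9} -> bin (id 10, lvl 2), tmp (id 11, lvl 2), media (id 12, lvl 2).
Iteration 3: no rows with parent_id in {10,11,12}; recursion stops.

bin, bob, media, proj, tmp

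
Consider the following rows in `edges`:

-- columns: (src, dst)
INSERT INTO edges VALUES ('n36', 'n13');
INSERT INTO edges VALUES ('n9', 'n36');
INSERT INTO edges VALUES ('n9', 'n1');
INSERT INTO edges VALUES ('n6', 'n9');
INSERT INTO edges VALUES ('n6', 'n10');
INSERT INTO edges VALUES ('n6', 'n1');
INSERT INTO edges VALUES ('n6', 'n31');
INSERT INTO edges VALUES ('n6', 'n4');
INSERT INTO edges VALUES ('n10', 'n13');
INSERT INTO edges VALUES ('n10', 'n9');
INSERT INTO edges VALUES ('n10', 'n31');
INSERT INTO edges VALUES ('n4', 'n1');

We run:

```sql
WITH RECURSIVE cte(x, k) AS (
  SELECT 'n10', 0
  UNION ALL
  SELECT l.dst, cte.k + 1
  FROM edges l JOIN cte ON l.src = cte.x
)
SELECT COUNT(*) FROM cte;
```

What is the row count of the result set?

7

Base: (n10, k=0).
Iteration 1: edges from {n10} -> (n13, k=1), (n31, k=1), (n9, k=1).
Iteration 2: edges from {n13,n31,n9} -> (n1, k=2), (n36, k=2).
Iteration 3: edges from {n1,n36} -> (n13, k=3).
Iteration 4: no outgoing edges from {n13}; recursion stops.
Total rows emitted: 7.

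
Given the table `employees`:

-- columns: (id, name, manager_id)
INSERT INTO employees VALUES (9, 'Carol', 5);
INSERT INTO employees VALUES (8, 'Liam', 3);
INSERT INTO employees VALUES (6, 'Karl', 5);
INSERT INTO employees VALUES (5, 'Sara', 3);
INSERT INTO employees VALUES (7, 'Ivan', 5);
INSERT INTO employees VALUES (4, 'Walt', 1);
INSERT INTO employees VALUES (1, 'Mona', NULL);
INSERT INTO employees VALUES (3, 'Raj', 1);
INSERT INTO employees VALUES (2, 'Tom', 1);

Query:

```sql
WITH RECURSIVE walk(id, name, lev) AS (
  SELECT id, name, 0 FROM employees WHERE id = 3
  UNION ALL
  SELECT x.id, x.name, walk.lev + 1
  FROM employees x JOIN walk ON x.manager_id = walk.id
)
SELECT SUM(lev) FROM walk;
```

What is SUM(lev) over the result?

Base: id=3 (Raj) at lev 0.
Iteration 1: rows with manager_id in {3} -> Sara (id 5, lev 1), Liam (id 8, lev 1).
Iteration 2: rows with manager_id in {5,8} -> Karl (id 6, lev 2), Ivan (id 7, lev 2), Carol (id 9, lev 2).
Iteration 3: no rows with manager_id in {6,7,9}; recursion stops.
SUM(lev) = 0 + 1 + 1 + 2 + 2 + 2 = 8.

8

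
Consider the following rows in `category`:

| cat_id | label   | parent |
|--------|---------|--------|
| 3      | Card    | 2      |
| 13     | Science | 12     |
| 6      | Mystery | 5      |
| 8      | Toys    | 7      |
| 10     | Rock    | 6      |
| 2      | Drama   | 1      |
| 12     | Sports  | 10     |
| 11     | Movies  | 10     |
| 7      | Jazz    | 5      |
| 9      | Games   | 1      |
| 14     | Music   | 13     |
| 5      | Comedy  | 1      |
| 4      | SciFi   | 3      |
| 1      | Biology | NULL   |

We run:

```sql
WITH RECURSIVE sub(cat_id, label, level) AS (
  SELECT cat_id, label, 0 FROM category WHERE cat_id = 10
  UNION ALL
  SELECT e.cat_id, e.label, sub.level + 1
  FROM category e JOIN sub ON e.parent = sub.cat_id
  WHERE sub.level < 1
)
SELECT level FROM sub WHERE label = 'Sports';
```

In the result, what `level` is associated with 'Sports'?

Base: cat_id=10 (Rock) at level 0.
Iteration 1: rows with parent in {10} -> Movies (id 11, level 1), Sports (id 12, level 1).
Iteration 2: level < 1 fails for all current rows; recursion stops.

1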